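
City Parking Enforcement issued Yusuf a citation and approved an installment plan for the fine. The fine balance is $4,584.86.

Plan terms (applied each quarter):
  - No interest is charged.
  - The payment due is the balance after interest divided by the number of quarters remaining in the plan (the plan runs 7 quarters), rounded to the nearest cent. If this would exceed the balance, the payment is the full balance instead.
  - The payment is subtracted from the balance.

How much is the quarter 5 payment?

$654.98

Quarter 1: $4,584.86 − $654.98 → $3,929.88
Quarter 2: $3,929.88 − $654.98 → $3,274.90
Quarter 3: $3,274.90 − $654.98 → $2,619.92
Quarter 4: $2,619.92 − $654.98 → $1,964.94
Quarter 5: $1,964.94 − $654.98 → $1,309.96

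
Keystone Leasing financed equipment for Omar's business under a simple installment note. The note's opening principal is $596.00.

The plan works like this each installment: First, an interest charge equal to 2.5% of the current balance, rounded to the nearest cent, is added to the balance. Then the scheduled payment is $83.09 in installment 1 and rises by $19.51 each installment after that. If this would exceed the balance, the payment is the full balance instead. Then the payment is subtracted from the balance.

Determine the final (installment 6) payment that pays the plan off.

Installment 1: $596.00 +$14.90 interest = $610.90; pay $83.09 → $527.81
Installment 2: $527.81 +$13.20 interest = $541.01; pay $102.60 → $438.41
Installment 3: $438.41 +$10.96 interest = $449.37; pay $122.11 → $327.26
Installment 4: $327.26 +$8.18 interest = $335.44; pay $141.62 → $193.82
Installment 5: $193.82 +$4.85 interest = $198.67; pay $161.13 → $37.54
Installment 6: $37.54 +$0.94 interest = $38.48; pay $38.48 → $0.00

$38.48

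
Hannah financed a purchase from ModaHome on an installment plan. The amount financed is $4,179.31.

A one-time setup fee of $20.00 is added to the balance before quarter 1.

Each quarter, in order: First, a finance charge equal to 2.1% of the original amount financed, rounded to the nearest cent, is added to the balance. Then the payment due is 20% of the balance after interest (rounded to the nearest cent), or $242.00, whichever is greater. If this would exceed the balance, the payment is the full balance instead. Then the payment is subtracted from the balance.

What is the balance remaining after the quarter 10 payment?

$688.24

Quarter 1: $4,199.31 +$87.77 interest = $4,287.08; pay $857.42 → $3,429.66
Quarter 2: $3,429.66 +$87.77 interest = $3,517.43; pay $703.49 → $2,813.94
Quarter 3: $2,813.94 +$87.77 interest = $2,901.71; pay $580.34 → $2,321.37
Quarter 4: $2,321.37 +$87.77 interest = $2,409.14; pay $481.83 → $1,927.31
Quarter 5: $1,927.31 +$87.77 interest = $2,015.08; pay $403.02 → $1,612.06
Quarter 6: $1,612.06 +$87.77 interest = $1,699.83; pay $339.97 → $1,359.86
Quarter 7: $1,359.86 +$87.77 interest = $1,447.63; pay $289.53 → $1,158.10
Quarter 8: $1,158.10 +$87.77 interest = $1,245.87; pay $249.17 → $996.70
Quarter 9: $996.70 +$87.77 interest = $1,084.47; pay $242.00 → $842.47
Quarter 10: $842.47 +$87.77 interest = $930.24; pay $242.00 → $688.24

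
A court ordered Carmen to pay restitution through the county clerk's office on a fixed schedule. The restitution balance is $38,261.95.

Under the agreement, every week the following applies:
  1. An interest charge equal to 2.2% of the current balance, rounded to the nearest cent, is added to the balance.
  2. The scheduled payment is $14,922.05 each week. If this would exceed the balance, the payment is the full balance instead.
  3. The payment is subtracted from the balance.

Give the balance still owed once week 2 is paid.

$9,791.61

# | Opening | Interest | Payment | End bal
1 | $38,261.95 | $841.76 | $14,922.05 | $24,181.66
2 | $24,181.66 | $532.00 | $14,922.05 | $9,791.61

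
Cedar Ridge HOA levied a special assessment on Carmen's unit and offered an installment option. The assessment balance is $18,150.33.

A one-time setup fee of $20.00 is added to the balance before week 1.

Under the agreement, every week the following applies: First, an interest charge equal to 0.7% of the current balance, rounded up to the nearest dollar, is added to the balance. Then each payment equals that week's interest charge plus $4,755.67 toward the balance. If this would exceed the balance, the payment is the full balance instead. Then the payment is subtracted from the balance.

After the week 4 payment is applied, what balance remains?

$0.00

Week 1: $18,170.33 +$128.00 interest = $18,298.33; pay $4,883.67 → $13,414.66
Week 2: $13,414.66 +$94.00 interest = $13,508.66; pay $4,849.67 → $8,658.99
Week 3: $8,658.99 +$61.00 interest = $8,719.99; pay $4,816.67 → $3,903.32
Week 4: $3,903.32 +$28.00 interest = $3,931.32; pay $3,931.32 → $0.00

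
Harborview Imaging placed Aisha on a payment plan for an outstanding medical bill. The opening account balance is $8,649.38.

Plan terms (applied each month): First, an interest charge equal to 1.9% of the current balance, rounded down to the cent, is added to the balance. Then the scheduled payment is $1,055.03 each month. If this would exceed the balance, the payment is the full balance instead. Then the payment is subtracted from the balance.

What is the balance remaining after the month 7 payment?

Month 1: opening $8,649.38; interest $164.33 → $8,813.71; payment $1,055.03; balance $7,758.68
Month 2: opening $7,758.68; interest $147.41 → $7,906.09; payment $1,055.03; balance $6,851.06
Month 3: opening $6,851.06; interest $130.17 → $6,981.23; payment $1,055.03; balance $5,926.20
Month 4: opening $5,926.20; interest $112.59 → $6,038.79; payment $1,055.03; balance $4,983.76
Month 5: opening $4,983.76; interest $94.69 → $5,078.45; payment $1,055.03; balance $4,023.42
Month 6: opening $4,023.42; interest $76.44 → $4,099.86; payment $1,055.03; balance $3,044.83
Month 7: opening $3,044.83; interest $57.85 → $3,102.68; payment $1,055.03; balance $2,047.65

$2,047.65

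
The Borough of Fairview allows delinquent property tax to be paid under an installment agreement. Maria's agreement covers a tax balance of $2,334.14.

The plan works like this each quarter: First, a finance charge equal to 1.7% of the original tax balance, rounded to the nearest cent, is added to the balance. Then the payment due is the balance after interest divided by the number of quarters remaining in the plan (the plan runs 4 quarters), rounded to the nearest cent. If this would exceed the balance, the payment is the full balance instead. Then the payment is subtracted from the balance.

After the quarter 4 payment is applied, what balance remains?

Quarter 1: $2,334.14 +$39.68 interest = $2,373.82; pay $593.46 → $1,780.36
Quarter 2: $1,780.36 +$39.68 interest = $1,820.04; pay $606.68 → $1,213.36
Quarter 3: $1,213.36 +$39.68 interest = $1,253.04; pay $626.52 → $626.52
Quarter 4: $626.52 +$39.68 interest = $666.20; pay $666.20 → $0.00

$0.00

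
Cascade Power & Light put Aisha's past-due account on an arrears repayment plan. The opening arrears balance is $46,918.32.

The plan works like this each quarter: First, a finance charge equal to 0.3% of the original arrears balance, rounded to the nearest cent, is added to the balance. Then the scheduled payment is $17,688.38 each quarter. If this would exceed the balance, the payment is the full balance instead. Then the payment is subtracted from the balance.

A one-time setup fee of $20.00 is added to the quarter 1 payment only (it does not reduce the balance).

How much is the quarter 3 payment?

Quarter 1: $46,918.32 +$140.75 interest = $47,059.07; pay $17,688.38 (+ $20.00 fee) → $29,370.69
Quarter 2: $29,370.69 +$140.75 interest = $29,511.44; pay $17,688.38 → $11,823.06
Quarter 3: $11,823.06 +$140.75 interest = $11,963.81; pay $11,963.81 → $0.00

$11,963.81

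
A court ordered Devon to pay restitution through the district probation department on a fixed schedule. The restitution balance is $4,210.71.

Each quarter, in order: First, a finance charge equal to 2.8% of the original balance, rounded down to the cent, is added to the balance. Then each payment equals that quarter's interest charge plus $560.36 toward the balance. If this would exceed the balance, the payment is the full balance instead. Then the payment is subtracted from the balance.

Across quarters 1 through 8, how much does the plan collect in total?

# | Opening | Interest | Payment | End bal
1 | $4,210.71 | $117.89 | $678.25 | $3,650.35
2 | $3,650.35 | $117.89 | $678.25 | $3,089.99
3 | $3,089.99 | $117.89 | $678.25 | $2,529.63
4 | $2,529.63 | $117.89 | $678.25 | $1,969.27
5 | $1,969.27 | $117.89 | $678.25 | $1,408.91
6 | $1,408.91 | $117.89 | $678.25 | $848.55
7 | $848.55 | $117.89 | $678.25 | $288.19
8 | $288.19 | $117.89 | $406.08 | $0.00
Total paid: $5,153.83

$5,153.83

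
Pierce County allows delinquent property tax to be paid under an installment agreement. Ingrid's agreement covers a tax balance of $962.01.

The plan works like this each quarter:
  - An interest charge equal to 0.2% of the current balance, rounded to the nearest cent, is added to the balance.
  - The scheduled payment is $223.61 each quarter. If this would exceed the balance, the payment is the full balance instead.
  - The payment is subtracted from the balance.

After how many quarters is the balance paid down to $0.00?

5

Quarter 1: $962.01 +$1.92 interest = $963.93; pay $223.61 → $740.32
Quarter 2: $740.32 +$1.48 interest = $741.80; pay $223.61 → $518.19
Quarter 3: $518.19 +$1.04 interest = $519.23; pay $223.61 → $295.62
Quarter 4: $295.62 +$0.59 interest = $296.21; pay $223.61 → $72.60
Quarter 5: $72.60 +$0.15 interest = $72.75; pay $72.75 → $0.00
Balance reaches $0.00 in quarter 5.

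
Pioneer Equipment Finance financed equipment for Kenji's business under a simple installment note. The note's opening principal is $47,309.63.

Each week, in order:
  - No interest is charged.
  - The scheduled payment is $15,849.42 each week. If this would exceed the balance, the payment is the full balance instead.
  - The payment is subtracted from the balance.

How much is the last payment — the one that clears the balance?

Week 1: opening $47,309.63; payment $15,849.42; balance $31,460.21
Week 2: opening $31,460.21; payment $15,849.42; balance $15,610.79
Week 3: opening $15,610.79; payment $15,610.79; balance $0.00

$15,610.79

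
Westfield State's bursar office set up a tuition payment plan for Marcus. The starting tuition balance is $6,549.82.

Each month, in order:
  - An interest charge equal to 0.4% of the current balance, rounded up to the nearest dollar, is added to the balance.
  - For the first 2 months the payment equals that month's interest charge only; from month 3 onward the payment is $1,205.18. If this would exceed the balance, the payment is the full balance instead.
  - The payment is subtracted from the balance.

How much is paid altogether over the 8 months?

$6,693.82

Month 1: $6,549.82 +$27.00 interest = $6,576.82; pay $27.00 → $6,549.82
Month 2: $6,549.82 +$27.00 interest = $6,576.82; pay $27.00 → $6,549.82
Month 3: $6,549.82 +$27.00 interest = $6,576.82; pay $1,205.18 → $5,371.64
Month 4: $5,371.64 +$22.00 interest = $5,393.64; pay $1,205.18 → $4,188.46
Month 5: $4,188.46 +$17.00 interest = $4,205.46; pay $1,205.18 → $3,000.28
Month 6: $3,000.28 +$13.00 interest = $3,013.28; pay $1,205.18 → $1,808.10
Month 7: $1,808.10 +$8.00 interest = $1,816.10; pay $1,205.18 → $610.92
Month 8: $610.92 +$3.00 interest = $613.92; pay $613.92 → $0.00
Total paid: $6,693.82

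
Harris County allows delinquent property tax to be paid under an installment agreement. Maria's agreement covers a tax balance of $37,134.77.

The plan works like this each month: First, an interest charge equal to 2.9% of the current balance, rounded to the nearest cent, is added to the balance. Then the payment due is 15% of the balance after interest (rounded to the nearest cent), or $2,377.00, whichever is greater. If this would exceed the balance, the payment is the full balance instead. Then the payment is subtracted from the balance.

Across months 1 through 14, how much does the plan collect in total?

Month 1: opening $37,134.77; interest $1,076.91 → $38,211.68; payment $5,731.75; balance $32,479.93
Month 2: opening $32,479.93; interest $941.92 → $33,421.85; payment $5,013.28; balance $28,408.57
Month 3: opening $28,408.57; interest $823.85 → $29,232.42; payment $4,384.86; balance $24,847.56
Month 4: opening $24,847.56; interest $720.58 → $25,568.14; payment $3,835.22; balance $21,732.92
Month 5: opening $21,732.92; interest $630.25 → $22,363.17; payment $3,354.48; balance $19,008.69
Month 6: opening $19,008.69; interest $551.25 → $19,559.94; payment $2,933.99; balance $16,625.95
Month 7: opening $16,625.95; interest $482.15 → $17,108.10; payment $2,566.22; balance $14,541.88
Month 8: opening $14,541.88; interest $421.71 → $14,963.59; payment $2,377.00; balance $12,586.59
Month 9: opening $12,586.59; interest $365.01 → $12,951.60; payment $2,377.00; balance $10,574.60
Month 10: opening $10,574.60; interest $306.66 → $10,881.26; payment $2,377.00; balance $8,504.26
Month 11: opening $8,504.26; interest $246.62 → $8,750.88; payment $2,377.00; balance $6,373.88
Month 12: opening $6,373.88; interest $184.84 → $6,558.72; payment $2,377.00; balance $4,181.72
Month 13: opening $4,181.72; interest $121.27 → $4,302.99; payment $2,377.00; balance $1,925.99
Month 14: opening $1,925.99; interest $55.85 → $1,981.84; payment $1,981.84; balance $0.00
Total paid: $44,063.64

$44,063.64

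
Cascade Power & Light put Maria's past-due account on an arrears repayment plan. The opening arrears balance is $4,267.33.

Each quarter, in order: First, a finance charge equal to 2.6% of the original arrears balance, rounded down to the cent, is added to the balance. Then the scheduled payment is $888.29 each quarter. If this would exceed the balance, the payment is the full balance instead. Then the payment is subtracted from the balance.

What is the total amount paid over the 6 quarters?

$4,933.03

# | Opening | Interest | Payment | End bal
1 | $4,267.33 | $110.95 | $888.29 | $3,489.99
2 | $3,489.99 | $110.95 | $888.29 | $2,712.65
3 | $2,712.65 | $110.95 | $888.29 | $1,935.31
4 | $1,935.31 | $110.95 | $888.29 | $1,157.97
5 | $1,157.97 | $110.95 | $888.29 | $380.63
6 | $380.63 | $110.95 | $491.58 | $0.00
Total paid: $4,933.03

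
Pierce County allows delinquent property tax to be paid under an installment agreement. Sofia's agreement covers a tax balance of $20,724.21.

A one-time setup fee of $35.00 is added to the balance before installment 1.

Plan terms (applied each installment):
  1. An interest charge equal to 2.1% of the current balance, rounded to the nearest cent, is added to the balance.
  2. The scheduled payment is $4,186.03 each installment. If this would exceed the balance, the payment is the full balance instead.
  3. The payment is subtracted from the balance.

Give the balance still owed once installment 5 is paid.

$1,204.54

Installment 1: $20,759.21 +$435.94 interest = $21,195.15; pay $4,186.03 → $17,009.12
Installment 2: $17,009.12 +$357.19 interest = $17,366.31; pay $4,186.03 → $13,180.28
Installment 3: $13,180.28 +$276.79 interest = $13,457.07; pay $4,186.03 → $9,271.04
Installment 4: $9,271.04 +$194.69 interest = $9,465.73; pay $4,186.03 → $5,279.70
Installment 5: $5,279.70 +$110.87 interest = $5,390.57; pay $4,186.03 → $1,204.54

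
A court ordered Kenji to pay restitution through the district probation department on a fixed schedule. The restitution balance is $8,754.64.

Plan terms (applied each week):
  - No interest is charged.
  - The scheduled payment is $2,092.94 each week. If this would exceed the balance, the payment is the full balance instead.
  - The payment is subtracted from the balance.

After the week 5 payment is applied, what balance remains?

$0.00

Week 1: opening $8,754.64; payment $2,092.94; balance $6,661.70
Week 2: opening $6,661.70; payment $2,092.94; balance $4,568.76
Week 3: opening $4,568.76; payment $2,092.94; balance $2,475.82
Week 4: opening $2,475.82; payment $2,092.94; balance $382.88
Week 5: opening $382.88; payment $382.88; balance $0.00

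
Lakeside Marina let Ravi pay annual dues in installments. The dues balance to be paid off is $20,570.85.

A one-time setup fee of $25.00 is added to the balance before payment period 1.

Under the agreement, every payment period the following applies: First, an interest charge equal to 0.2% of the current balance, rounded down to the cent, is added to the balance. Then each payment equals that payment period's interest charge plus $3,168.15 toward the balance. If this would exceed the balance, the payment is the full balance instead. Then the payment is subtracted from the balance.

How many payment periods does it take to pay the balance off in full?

7

Payment period 1: opening $20,595.85; interest $41.19 → $20,637.04; payment $3,209.34; balance $17,427.70
Payment period 2: opening $17,427.70; interest $34.85 → $17,462.55; payment $3,203.00; balance $14,259.55
Payment period 3: opening $14,259.55; interest $28.51 → $14,288.06; payment $3,196.66; balance $11,091.40
Payment period 4: opening $11,091.40; interest $22.18 → $11,113.58; payment $3,190.33; balance $7,923.25
Payment period 5: opening $7,923.25; interest $15.84 → $7,939.09; payment $3,183.99; balance $4,755.10
Payment period 6: opening $4,755.10; interest $9.51 → $4,764.61; payment $3,177.66; balance $1,586.95
Payment period 7: opening $1,586.95; interest $3.17 → $1,590.12; payment $1,590.12; balance $0.00
Balance reaches $0.00 in payment period 7.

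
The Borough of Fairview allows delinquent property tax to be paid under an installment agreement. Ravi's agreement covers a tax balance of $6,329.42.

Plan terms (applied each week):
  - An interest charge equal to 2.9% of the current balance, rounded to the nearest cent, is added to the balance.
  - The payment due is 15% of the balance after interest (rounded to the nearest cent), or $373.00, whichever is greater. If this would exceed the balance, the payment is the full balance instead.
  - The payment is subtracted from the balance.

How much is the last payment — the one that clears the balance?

Week 1: opening $6,329.42; interest $183.55 → $6,512.97; payment $976.95; balance $5,536.02
Week 2: opening $5,536.02; interest $160.54 → $5,696.56; payment $854.48; balance $4,842.08
Week 3: opening $4,842.08; interest $140.42 → $4,982.50; payment $747.38; balance $4,235.12
Week 4: opening $4,235.12; interest $122.82 → $4,357.94; payment $653.69; balance $3,704.25
Week 5: opening $3,704.25; interest $107.42 → $3,811.67; payment $571.75; balance $3,239.92
Week 6: opening $3,239.92; interest $93.96 → $3,333.88; payment $500.08; balance $2,833.80
Week 7: opening $2,833.80; interest $82.18 → $2,915.98; payment $437.40; balance $2,478.58
Week 8: opening $2,478.58; interest $71.88 → $2,550.46; payment $382.57; balance $2,167.89
Week 9: opening $2,167.89; interest $62.87 → $2,230.76; payment $373.00; balance $1,857.76
Week 10: opening $1,857.76; interest $53.88 → $1,911.64; payment $373.00; balance $1,538.64
Week 11: opening $1,538.64; interest $44.62 → $1,583.26; payment $373.00; balance $1,210.26
Week 12: opening $1,210.26; interest $35.10 → $1,245.36; payment $373.00; balance $872.36
Week 13: opening $872.36; interest $25.30 → $897.66; payment $373.00; balance $524.66
Week 14: opening $524.66; interest $15.22 → $539.88; payment $373.00; balance $166.88
Week 15: opening $166.88; interest $4.84 → $171.72; payment $171.72; balance $0.00

$171.72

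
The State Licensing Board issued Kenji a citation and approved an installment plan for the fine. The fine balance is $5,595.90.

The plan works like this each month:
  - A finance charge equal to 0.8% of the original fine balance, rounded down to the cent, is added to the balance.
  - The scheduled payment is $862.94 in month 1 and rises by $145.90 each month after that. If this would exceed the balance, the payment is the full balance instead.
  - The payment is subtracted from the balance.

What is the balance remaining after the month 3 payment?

Month 1: opening $5,595.90; interest $44.76 → $5,640.66; payment $862.94; balance $4,777.72
Month 2: opening $4,777.72; interest $44.76 → $4,822.48; payment $1,008.84; balance $3,813.64
Month 3: opening $3,813.64; interest $44.76 → $3,858.40; payment $1,154.74; balance $2,703.66

$2,703.66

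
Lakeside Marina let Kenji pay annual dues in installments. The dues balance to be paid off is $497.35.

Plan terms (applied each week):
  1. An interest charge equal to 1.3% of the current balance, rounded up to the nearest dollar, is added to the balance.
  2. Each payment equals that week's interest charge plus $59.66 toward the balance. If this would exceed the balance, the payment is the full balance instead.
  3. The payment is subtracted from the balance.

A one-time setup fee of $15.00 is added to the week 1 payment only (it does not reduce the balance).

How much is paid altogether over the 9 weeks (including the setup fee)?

Week 1: opening $497.35; interest $7.00 → $504.35; payment $66.66 (+ $15.00 fee); balance $437.69
Week 2: opening $437.69; interest $6.00 → $443.69; payment $65.66; balance $378.03
Week 3: opening $378.03; interest $5.00 → $383.03; payment $64.66; balance $318.37
Week 4: opening $318.37; interest $5.00 → $323.37; payment $64.66; balance $258.71
Week 5: opening $258.71; interest $4.00 → $262.71; payment $63.66; balance $199.05
Week 6: opening $199.05; interest $3.00 → $202.05; payment $62.66; balance $139.39
Week 7: opening $139.39; interest $2.00 → $141.39; payment $61.66; balance $79.73
Week 8: opening $79.73; interest $2.00 → $81.73; payment $61.66; balance $20.07
Week 9: opening $20.07; interest $1.00 → $21.07; payment $21.07; balance $0.00
Total paid: $547.35

$547.35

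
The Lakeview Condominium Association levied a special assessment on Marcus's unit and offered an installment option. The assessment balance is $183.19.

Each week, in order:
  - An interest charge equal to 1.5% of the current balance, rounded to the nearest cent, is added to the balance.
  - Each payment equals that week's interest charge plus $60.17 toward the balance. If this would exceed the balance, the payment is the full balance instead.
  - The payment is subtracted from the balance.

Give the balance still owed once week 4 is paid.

$0.00

# | Opening | Interest | Payment | End bal
1 | $183.19 | $2.75 | $62.92 | $123.02
2 | $123.02 | $1.85 | $62.02 | $62.85
3 | $62.85 | $0.94 | $61.11 | $2.68
4 | $2.68 | $0.04 | $2.72 | $0.00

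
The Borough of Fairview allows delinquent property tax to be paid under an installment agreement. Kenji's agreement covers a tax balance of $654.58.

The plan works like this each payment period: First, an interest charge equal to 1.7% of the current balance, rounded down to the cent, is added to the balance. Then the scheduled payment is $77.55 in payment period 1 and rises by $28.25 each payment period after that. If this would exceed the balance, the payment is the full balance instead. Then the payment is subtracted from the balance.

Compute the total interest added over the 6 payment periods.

$39.67

Payment period 1: opening $654.58; interest $11.12 → $665.70; payment $77.55; balance $588.15
Payment period 2: opening $588.15; interest $9.99 → $598.14; payment $105.80; balance $492.34
Payment period 3: opening $492.34; interest $8.36 → $500.70; payment $134.05; balance $366.65
Payment period 4: opening $366.65; interest $6.23 → $372.88; payment $162.30; balance $210.58
Payment period 5: opening $210.58; interest $3.57 → $214.15; payment $190.55; balance $23.60
Payment period 6: opening $23.60; interest $0.40 → $24.00; payment $24.00; balance $0.00
Total interest: $11.12 + $9.99 + $8.36 + $6.23 + $3.57 + $0.40 = $39.67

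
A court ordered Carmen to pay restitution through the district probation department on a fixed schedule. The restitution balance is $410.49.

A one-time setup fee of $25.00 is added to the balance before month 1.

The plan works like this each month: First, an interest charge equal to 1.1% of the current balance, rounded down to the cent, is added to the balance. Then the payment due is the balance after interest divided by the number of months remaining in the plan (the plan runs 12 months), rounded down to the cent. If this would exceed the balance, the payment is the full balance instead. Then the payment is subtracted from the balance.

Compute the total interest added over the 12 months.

Month 1: opening $435.49; interest $4.79 → $440.28; payment $36.69; balance $403.59
Month 2: opening $403.59; interest $4.43 → $408.02; payment $37.09; balance $370.93
Month 3: opening $370.93; interest $4.08 → $375.01; payment $37.50; balance $337.51
Month 4: opening $337.51; interest $3.71 → $341.22; payment $37.91; balance $303.31
Month 5: opening $303.31; interest $3.33 → $306.64; payment $38.33; balance $268.31
Month 6: opening $268.31; interest $2.95 → $271.26; payment $38.75; balance $232.51
Month 7: opening $232.51; interest $2.55 → $235.06; payment $39.17; balance $195.89
Month 8: opening $195.89; interest $2.15 → $198.04; payment $39.60; balance $158.44
Month 9: opening $158.44; interest $1.74 → $160.18; payment $40.04; balance $120.14
Month 10: opening $120.14; interest $1.32 → $121.46; payment $40.48; balance $80.98
Month 11: opening $80.98; interest $0.89 → $81.87; payment $40.93; balance $40.94
Month 12: opening $40.94; interest $0.45 → $41.39; payment $41.39; balance $0.00
Total interest: $4.79 + $4.43 + $4.08 + $3.71 + $3.33 + $2.95 + $2.55 + $2.15 + $1.74 + $1.32 + $0.89 + $0.45 = $32.39

$32.39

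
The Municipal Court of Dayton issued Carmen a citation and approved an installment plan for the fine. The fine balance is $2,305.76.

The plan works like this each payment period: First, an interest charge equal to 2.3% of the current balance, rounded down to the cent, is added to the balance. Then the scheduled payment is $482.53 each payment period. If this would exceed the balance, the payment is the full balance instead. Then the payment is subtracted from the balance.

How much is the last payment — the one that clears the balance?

$58.47

Payment period 1: opening $2,305.76; interest $53.03 → $2,358.79; payment $482.53; balance $1,876.26
Payment period 2: opening $1,876.26; interest $43.15 → $1,919.41; payment $482.53; balance $1,436.88
Payment period 3: opening $1,436.88; interest $33.04 → $1,469.92; payment $482.53; balance $987.39
Payment period 4: opening $987.39; interest $22.70 → $1,010.09; payment $482.53; balance $527.56
Payment period 5: opening $527.56; interest $12.13 → $539.69; payment $482.53; balance $57.16
Payment period 6: opening $57.16; interest $1.31 → $58.47; payment $58.47; balance $0.00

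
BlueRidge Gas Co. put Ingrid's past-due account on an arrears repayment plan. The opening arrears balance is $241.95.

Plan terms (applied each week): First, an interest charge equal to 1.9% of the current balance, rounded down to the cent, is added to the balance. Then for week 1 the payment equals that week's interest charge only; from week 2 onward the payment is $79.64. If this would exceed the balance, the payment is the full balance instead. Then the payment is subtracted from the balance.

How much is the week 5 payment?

# | Opening | Interest | Payment | End bal
1 | $241.95 | $4.59 | $4.59 | $241.95
2 | $241.95 | $4.59 | $79.64 | $166.90
3 | $166.90 | $3.17 | $79.64 | $90.43
4 | $90.43 | $1.71 | $79.64 | $12.50
5 | $12.50 | $0.23 | $12.73 | $0.00

$12.73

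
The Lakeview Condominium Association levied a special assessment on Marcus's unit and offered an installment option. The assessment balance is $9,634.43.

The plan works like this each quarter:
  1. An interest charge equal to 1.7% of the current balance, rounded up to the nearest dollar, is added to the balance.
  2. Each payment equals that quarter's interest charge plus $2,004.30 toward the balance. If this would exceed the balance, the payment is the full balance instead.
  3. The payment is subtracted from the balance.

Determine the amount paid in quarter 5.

Quarter 1: $9,634.43 +$164.00 interest = $9,798.43; pay $2,168.30 → $7,630.13
Quarter 2: $7,630.13 +$130.00 interest = $7,760.13; pay $2,134.30 → $5,625.83
Quarter 3: $5,625.83 +$96.00 interest = $5,721.83; pay $2,100.30 → $3,621.53
Quarter 4: $3,621.53 +$62.00 interest = $3,683.53; pay $2,066.30 → $1,617.23
Quarter 5: $1,617.23 +$28.00 interest = $1,645.23; pay $1,645.23 → $0.00

$1,645.23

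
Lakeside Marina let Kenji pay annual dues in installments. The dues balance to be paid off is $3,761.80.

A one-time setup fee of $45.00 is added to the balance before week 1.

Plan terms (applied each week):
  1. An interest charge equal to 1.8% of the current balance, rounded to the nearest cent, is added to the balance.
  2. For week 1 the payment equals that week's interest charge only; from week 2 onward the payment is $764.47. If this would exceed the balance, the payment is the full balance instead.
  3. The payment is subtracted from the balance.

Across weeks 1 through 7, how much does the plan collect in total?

$4,093.97

Week 1: opening $3,806.80; interest $68.52 → $3,875.32; payment $68.52; balance $3,806.80
Week 2: opening $3,806.80; interest $68.52 → $3,875.32; payment $764.47; balance $3,110.85
Week 3: opening $3,110.85; interest $56.00 → $3,166.85; payment $764.47; balance $2,402.38
Week 4: opening $2,402.38; interest $43.24 → $2,445.62; payment $764.47; balance $1,681.15
Week 5: opening $1,681.15; interest $30.26 → $1,711.41; payment $764.47; balance $946.94
Week 6: opening $946.94; interest $17.04 → $963.98; payment $764.47; balance $199.51
Week 7: opening $199.51; interest $3.59 → $203.10; payment $203.10; balance $0.00
Total paid: $4,093.97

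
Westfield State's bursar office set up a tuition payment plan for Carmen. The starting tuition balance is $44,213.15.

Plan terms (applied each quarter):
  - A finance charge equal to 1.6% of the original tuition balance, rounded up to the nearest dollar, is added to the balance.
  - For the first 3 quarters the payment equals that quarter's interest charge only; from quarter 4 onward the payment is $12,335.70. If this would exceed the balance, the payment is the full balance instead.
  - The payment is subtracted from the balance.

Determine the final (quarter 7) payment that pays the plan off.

Quarter 1: opening $44,213.15; interest $708.00 → $44,921.15; payment $708.00; balance $44,213.15
Quarter 2: opening $44,213.15; interest $708.00 → $44,921.15; payment $708.00; balance $44,213.15
Quarter 3: opening $44,213.15; interest $708.00 → $44,921.15; payment $708.00; balance $44,213.15
Quarter 4: opening $44,213.15; interest $708.00 → $44,921.15; payment $12,335.70; balance $32,585.45
Quarter 5: opening $32,585.45; interest $708.00 → $33,293.45; payment $12,335.70; balance $20,957.75
Quarter 6: opening $20,957.75; interest $708.00 → $21,665.75; payment $12,335.70; balance $9,330.05
Quarter 7: opening $9,330.05; interest $708.00 → $10,038.05; payment $10,038.05; balance $0.00

$10,038.05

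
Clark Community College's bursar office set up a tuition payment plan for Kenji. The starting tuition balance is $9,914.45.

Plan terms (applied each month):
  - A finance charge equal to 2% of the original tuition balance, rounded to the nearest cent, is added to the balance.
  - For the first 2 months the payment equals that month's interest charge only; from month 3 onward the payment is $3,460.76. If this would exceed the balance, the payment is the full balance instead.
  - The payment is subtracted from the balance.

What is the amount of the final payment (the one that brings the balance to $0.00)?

Month 1: opening $9,914.45; interest $198.29 → $10,112.74; payment $198.29; balance $9,914.45
Month 2: opening $9,914.45; interest $198.29 → $10,112.74; payment $198.29; balance $9,914.45
Month 3: opening $9,914.45; interest $198.29 → $10,112.74; payment $3,460.76; balance $6,651.98
Month 4: opening $6,651.98; interest $198.29 → $6,850.27; payment $3,460.76; balance $3,389.51
Month 5: opening $3,389.51; interest $198.29 → $3,587.80; payment $3,460.76; balance $127.04
Month 6: opening $127.04; interest $198.29 → $325.33; payment $325.33; balance $0.00

$325.33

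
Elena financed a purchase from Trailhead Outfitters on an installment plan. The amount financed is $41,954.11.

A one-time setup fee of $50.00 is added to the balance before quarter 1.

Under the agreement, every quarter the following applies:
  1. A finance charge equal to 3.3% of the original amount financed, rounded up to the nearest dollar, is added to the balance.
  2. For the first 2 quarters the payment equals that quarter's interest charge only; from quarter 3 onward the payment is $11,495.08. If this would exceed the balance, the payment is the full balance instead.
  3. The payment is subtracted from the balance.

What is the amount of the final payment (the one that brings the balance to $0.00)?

$2,948.79

# | Opening | Interest | Payment | End bal
1 | $42,004.11 | $1,385.00 | $1,385.00 | $42,004.11
2 | $42,004.11 | $1,385.00 | $1,385.00 | $42,004.11
3 | $42,004.11 | $1,385.00 | $11,495.08 | $31,894.03
4 | $31,894.03 | $1,385.00 | $11,495.08 | $21,783.95
5 | $21,783.95 | $1,385.00 | $11,495.08 | $11,673.87
6 | $11,673.87 | $1,385.00 | $11,495.08 | $1,563.79
7 | $1,563.79 | $1,385.00 | $2,948.79 | $0.00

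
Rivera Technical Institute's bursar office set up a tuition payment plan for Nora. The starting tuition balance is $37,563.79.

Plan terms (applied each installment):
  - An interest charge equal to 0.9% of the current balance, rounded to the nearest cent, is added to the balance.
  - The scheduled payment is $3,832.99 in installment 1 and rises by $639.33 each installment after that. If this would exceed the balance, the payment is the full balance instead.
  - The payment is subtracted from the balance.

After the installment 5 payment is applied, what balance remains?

Installment 1: opening $37,563.79; interest $338.07 → $37,901.86; payment $3,832.99; balance $34,068.87
Installment 2: opening $34,068.87; interest $306.62 → $34,375.49; payment $4,472.32; balance $29,903.17
Installment 3: opening $29,903.17; interest $269.13 → $30,172.30; payment $5,111.65; balance $25,060.65
Installment 4: opening $25,060.65; interest $225.55 → $25,286.20; payment $5,750.98; balance $19,535.22
Installment 5: opening $19,535.22; interest $175.82 → $19,711.04; payment $6,390.31; balance $13,320.73

$13,320.73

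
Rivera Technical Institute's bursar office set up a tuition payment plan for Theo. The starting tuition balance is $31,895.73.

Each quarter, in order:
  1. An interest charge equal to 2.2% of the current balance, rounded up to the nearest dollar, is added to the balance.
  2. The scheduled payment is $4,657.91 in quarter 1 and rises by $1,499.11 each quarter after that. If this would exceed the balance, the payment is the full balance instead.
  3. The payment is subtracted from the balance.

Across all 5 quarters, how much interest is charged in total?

$2,288.00

# | Opening | Interest | Payment | End bal
1 | $31,895.73 | $702.00 | $4,657.91 | $27,939.82
2 | $27,939.82 | $615.00 | $6,157.02 | $22,397.80
3 | $22,397.80 | $493.00 | $7,656.13 | $15,234.67
4 | $15,234.67 | $336.00 | $9,155.24 | $6,415.43
5 | $6,415.43 | $142.00 | $6,557.43 | $0.00
Total interest: $702.00 + $615.00 + $493.00 + $336.00 + $142.00 = $2,288.00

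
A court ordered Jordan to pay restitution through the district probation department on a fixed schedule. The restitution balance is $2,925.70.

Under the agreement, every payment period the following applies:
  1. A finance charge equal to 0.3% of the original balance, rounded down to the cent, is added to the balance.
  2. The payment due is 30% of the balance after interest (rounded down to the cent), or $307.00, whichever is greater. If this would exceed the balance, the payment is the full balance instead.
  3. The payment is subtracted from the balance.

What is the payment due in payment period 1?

$880.34

Payment period 1: $2,925.70 +$8.77 interest = $2,934.47; pay $880.34 → $2,054.13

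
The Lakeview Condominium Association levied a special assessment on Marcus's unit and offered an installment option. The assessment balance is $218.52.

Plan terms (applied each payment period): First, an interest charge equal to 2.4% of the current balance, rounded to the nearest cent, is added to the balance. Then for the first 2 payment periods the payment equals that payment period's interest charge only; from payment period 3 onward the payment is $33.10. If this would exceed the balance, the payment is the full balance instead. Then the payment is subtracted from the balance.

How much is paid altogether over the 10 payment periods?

$251.30

Payment period 1: $218.52 +$5.24 interest = $223.76; pay $5.24 → $218.52
Payment period 2: $218.52 +$5.24 interest = $223.76; pay $5.24 → $218.52
Payment period 3: $218.52 +$5.24 interest = $223.76; pay $33.10 → $190.66
Payment period 4: $190.66 +$4.58 interest = $195.24; pay $33.10 → $162.14
Payment period 5: $162.14 +$3.89 interest = $166.03; pay $33.10 → $132.93
Payment period 6: $132.93 +$3.19 interest = $136.12; pay $33.10 → $103.02
Payment period 7: $103.02 +$2.47 interest = $105.49; pay $33.10 → $72.39
Payment period 8: $72.39 +$1.74 interest = $74.13; pay $33.10 → $41.03
Payment period 9: $41.03 +$0.98 interest = $42.01; pay $33.10 → $8.91
Payment period 10: $8.91 +$0.21 interest = $9.12; pay $9.12 → $0.00
Total paid: $251.30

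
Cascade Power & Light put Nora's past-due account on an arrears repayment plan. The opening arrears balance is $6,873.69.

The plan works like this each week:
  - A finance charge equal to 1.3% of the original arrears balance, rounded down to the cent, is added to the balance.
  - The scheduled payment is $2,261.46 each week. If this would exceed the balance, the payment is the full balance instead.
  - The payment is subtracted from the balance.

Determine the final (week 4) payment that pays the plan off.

$446.71

Week 1: $6,873.69 +$89.35 interest = $6,963.04; pay $2,261.46 → $4,701.58
Week 2: $4,701.58 +$89.35 interest = $4,790.93; pay $2,261.46 → $2,529.47
Week 3: $2,529.47 +$89.35 interest = $2,618.82; pay $2,261.46 → $357.36
Week 4: $357.36 +$89.35 interest = $446.71; pay $446.71 → $0.00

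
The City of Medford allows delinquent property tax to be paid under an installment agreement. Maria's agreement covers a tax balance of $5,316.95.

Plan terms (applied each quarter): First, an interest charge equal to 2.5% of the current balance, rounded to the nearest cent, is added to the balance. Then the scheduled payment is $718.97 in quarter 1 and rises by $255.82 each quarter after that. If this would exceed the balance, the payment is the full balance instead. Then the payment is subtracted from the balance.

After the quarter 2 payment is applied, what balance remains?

$3,874.38

Quarter 1: $5,316.95 +$132.92 interest = $5,449.87; pay $718.97 → $4,730.90
Quarter 2: $4,730.90 +$118.27 interest = $4,849.17; pay $974.79 → $3,874.38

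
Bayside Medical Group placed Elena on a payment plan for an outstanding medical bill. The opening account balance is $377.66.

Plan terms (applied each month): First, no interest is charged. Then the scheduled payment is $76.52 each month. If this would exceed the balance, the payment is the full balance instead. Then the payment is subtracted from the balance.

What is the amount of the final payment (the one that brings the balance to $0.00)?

$71.58

# | Opening | Payment | End bal
1 | $377.66 | $76.52 | $301.14
2 | $301.14 | $76.52 | $224.62
3 | $224.62 | $76.52 | $148.10
4 | $148.10 | $76.52 | $71.58
5 | $71.58 | $71.58 | $0.00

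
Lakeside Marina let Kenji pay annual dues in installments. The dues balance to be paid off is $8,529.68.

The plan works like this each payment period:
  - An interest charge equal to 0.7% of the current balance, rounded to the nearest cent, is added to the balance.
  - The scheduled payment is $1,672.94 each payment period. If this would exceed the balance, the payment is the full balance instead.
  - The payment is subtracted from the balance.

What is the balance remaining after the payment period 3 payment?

$3,656.03

Payment period 1: opening $8,529.68; interest $59.71 → $8,589.39; payment $1,672.94; balance $6,916.45
Payment period 2: opening $6,916.45; interest $48.42 → $6,964.87; payment $1,672.94; balance $5,291.93
Payment period 3: opening $5,291.93; interest $37.04 → $5,328.97; payment $1,672.94; balance $3,656.03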